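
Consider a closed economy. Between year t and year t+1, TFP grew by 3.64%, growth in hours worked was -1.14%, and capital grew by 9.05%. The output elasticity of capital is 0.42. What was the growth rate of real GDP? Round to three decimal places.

Labor's share = 1 − 0.42 = 0.58.
Capital: 0.42 × 9.05 = 3.801 pp.
Hours worked: 0.58 × (-1.14) = -0.6612 pp.
Output growth = 3.64 + 3.1398 = 6.7798%.

Real GDP grew 6.780%.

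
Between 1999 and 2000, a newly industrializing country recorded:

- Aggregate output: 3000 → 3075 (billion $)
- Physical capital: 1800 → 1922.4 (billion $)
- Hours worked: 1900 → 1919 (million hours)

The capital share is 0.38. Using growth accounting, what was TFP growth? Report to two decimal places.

-0.70%

Aggregate output growth = (3075 − 3000) / 3000 = 2.5%.
Physical capital growth = (1922.4 − 1800) / 1800 = 6.8%.
Hours worked growth = (1919 − 1900) / 1900 = 1%.
Labor's share = 1 − 0.38 = 0.62.
Physical capital: 0.38 × 6.8 = 2.584 pp.
Hours worked: 0.62 × 1 = 0.62 pp.
TFP growth = 2.5 − 3.204 = -0.704%.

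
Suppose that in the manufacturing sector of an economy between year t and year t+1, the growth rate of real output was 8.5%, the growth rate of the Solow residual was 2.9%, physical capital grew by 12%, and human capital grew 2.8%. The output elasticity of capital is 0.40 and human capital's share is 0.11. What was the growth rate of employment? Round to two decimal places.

Labor's share = 1 − 0.4 − 0.11 = 0.49.
gY = gA + 0.4×12 + 0.11×2.8 + 0.49×g.
0.49×g = 8.5 − 2.9 − 5.108 = 0.492.
g = 0.492 / 0.49 = 1.0041%.

1.00%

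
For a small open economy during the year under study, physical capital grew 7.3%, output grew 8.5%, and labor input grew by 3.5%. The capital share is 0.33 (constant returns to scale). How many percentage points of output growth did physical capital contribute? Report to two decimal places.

Contribution = share × growth = 0.33 × 7.3 = 2.409 pp.

2.41 pp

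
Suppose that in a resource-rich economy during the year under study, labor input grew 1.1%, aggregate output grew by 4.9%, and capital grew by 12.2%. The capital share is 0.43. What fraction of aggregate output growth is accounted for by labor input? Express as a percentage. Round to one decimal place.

Labor's share = 1 − 0.43 = 0.57.
Labor input contributed 0.57 × 1.1 = 0.627 pp.
Share of growth = 0.627 / 4.9 × 100 = 12.796%.

12.8%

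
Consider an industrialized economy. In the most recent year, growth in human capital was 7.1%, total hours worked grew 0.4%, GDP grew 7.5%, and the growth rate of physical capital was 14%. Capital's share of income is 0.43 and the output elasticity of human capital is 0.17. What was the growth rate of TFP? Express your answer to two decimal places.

0.11%

Labor's share = 1 − 0.43 − 0.17 = 0.4.
Physical capital: 0.43 × 14 = 6.02 pp.
Human capital: 0.17 × 7.1 = 1.207 pp.
Total hours worked: 0.4 × 0.4 = 0.16 pp.
TFP growth = 7.5 − 7.387 = 0.113%.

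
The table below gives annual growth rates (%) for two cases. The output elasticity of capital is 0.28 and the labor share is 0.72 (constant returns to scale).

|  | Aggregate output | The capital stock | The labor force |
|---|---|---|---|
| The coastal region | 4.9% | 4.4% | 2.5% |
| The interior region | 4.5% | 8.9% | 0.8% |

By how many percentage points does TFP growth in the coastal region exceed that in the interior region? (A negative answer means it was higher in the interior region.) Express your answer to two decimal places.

0.44 percentage points

Labor's share = 1 − 0.28 = 0.72.
The coastal region: TFP = 4.9 − 1.232 − 1.8 = 1.868%.
The interior region: TFP = 4.5 − 2.492 − 0.576 = 1.432%.
Difference = 1.868 − (1.432) = 0.436 pp.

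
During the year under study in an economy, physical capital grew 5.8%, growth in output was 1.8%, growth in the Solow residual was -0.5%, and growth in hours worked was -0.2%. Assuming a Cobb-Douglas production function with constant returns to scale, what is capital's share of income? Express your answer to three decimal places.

α = 0.417

gY = gA + α·gK + (1−α)·gL, so gY − gA − gL = α(gK − gL).
1.8 + 0.5 + 0.2 = α × (5.8 − (-0.2)).
2.5 = 6 α, so α = 0.41667.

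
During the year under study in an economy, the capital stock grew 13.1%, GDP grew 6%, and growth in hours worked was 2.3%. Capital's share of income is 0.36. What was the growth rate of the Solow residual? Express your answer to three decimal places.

Labor's share = 1 − 0.36 = 0.64.
The capital stock: 0.36 × 13.1 = 4.716 pp.
Hours worked: 0.64 × 2.3 = 1.472 pp.
TFP growth = 6 − 6.188 = -0.188%.

-0.188%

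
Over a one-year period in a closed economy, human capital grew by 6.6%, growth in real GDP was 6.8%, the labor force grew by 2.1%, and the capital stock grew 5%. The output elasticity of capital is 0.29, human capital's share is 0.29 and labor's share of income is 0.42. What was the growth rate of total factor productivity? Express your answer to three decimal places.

Total factor productivity grew 2.554%.

Labor's share = 1 − 0.29 − 0.29 = 0.42.
The capital stock: 0.29 × 5 = 1.45 pp.
Human capital: 0.29 × 6.6 = 1.914 pp.
The labor force: 0.42 × 2.1 = 0.882 pp.
TFP growth = 6.8 − 4.246 = 2.554%.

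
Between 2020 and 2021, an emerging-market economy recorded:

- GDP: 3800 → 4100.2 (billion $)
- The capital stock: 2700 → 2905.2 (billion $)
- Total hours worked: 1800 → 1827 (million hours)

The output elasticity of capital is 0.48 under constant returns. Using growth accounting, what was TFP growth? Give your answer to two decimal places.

GDP growth = (4100.2 − 3800) / 3800 = 7.9%.
The capital stock growth = (2905.2 − 2700) / 2700 = 7.6%.
Total hours worked growth = (1827 − 1800) / 1800 = 1.5%.
Labor's share = 1 − 0.48 = 0.52.
The capital stock: 0.48 × 7.6 = 3.648 pp.
Total hours worked: 0.52 × 1.5 = 0.78 pp.
TFP growth = 7.9 − 4.428 = 3.472%.

3.47%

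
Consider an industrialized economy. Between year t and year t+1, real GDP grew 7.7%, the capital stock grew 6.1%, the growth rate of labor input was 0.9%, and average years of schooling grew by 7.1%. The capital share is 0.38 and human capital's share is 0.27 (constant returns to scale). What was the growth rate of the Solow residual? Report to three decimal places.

Labor's share = 1 − 0.38 − 0.27 = 0.35.
The capital stock: 0.38 × 6.1 = 2.318 pp.
Average years of schooling: 0.27 × 7.1 = 1.917 pp.
Labor input: 0.35 × 0.9 = 0.315 pp.
TFP growth = 7.7 − 4.55 = 3.15%.

The Solow residual growth was 3.150%.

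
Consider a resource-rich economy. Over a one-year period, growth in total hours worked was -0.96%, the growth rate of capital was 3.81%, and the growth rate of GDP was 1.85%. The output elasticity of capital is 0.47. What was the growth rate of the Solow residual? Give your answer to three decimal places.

0.568%

Labor's share = 1 − 0.47 = 0.53.
Capital: 0.47 × 3.81 = 1.7907 pp.
Total hours worked: 0.53 × (-0.96) = -0.5088 pp.
TFP growth = 1.85 − 1.2819 = 0.5681%.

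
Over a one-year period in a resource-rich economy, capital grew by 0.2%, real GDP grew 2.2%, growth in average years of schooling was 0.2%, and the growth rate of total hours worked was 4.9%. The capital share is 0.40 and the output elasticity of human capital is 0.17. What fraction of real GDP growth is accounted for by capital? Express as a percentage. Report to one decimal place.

3.6%

Capital contributed 0.4 × 0.2 = 0.08 pp.
Share of growth = 0.08 / 2.2 × 100 = 3.636%.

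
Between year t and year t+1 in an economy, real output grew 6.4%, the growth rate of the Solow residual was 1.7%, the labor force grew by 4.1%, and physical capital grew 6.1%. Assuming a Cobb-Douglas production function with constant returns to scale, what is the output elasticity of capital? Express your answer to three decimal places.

The output elasticity of capital is 0.300.

gY = gA + α·gK + (1−α)·gL, so gY − gA − gL = α(gK − gL).
6.4 − 1.7 − 4.1 = α × (6.1 − 4.1).
0.6 = 2 α, so α = 0.3.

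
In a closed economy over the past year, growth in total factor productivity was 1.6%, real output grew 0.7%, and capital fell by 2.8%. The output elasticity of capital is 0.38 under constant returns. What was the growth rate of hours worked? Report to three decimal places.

Labor's share = 1 − 0.38 = 0.62.
gY = gA + 0.38×(-2.8) + 0.62×g.
0.62×g = 0.7 − 1.6 + 1.064 = 0.164.
g = 0.164 / 0.62 = 0.26452%.

Hours worked grew 0.265%.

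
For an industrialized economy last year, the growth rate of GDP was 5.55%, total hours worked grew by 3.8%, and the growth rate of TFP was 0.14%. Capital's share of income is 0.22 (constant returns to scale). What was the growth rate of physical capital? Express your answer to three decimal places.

Labor's share = 1 − 0.22 = 0.78.
gY = gA + 0.78×3.8 + 0.22×g.
0.22×g = 5.55 − 0.14 − 2.964 = 2.446.
g = 2.446 / 0.22 = 11.11818%.

11.118%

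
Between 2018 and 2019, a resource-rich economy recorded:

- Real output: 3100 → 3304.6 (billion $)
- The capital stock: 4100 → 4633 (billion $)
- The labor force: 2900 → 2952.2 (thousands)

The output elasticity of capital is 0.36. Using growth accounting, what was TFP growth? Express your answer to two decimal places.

Real output growth = (3304.6 − 3100) / 3100 = 6.6%.
The capital stock growth = (4633 − 4100) / 4100 = 13%.
The labor force growth = (2952.2 − 2900) / 2900 = 1.8%.
Labor's share = 1 − 0.36 = 0.64.
The capital stock: 0.36 × 13 = 4.68 pp.
The labor force: 0.64 × 1.8 = 1.152 pp.
TFP growth = 6.6 − 5.832 = 0.768%.

0.77%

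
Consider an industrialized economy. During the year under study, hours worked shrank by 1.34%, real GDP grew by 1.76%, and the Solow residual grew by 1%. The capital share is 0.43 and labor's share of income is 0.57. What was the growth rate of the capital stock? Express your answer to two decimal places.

3.54%

Labor's share = 1 − 0.43 = 0.57.
gY = gA + 0.57×(-1.34) + 0.43×g.
0.43×g = 1.76 − 1 + 0.7638 = 1.5238.
g = 1.5238 / 0.43 = 3.5437%.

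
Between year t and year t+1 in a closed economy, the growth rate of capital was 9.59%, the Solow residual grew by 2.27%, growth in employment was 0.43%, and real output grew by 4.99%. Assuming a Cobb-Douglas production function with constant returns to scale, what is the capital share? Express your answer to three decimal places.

The capital share is 0.250.

gY = gA + α·gK + (1−α)·gL, so gY − gA − gL = α(gK − gL).
4.99 − 2.27 − 0.43 = α × (9.59 − 0.43).
2.29 = 9.16 α, so α = 0.25.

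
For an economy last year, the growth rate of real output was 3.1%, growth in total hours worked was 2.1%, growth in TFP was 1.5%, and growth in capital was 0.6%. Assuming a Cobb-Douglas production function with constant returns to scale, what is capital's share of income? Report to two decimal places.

gY = gA + α·gK + (1−α)·gL, so gY − gA − gL = α(gK − gL).
3.1 − 1.5 − 2.1 = α × (0.6 − 2.1).
-0.5 = -1.5 α, so α = 0.3333.

Capital's share of income is 0.33.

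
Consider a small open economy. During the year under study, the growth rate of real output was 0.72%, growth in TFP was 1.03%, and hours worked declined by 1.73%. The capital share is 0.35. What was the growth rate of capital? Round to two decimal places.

Labor's share = 1 − 0.35 = 0.65.
gY = gA + 0.65×(-1.73) + 0.35×g.
0.35×g = 0.72 − 1.03 + 1.1245 = 0.8145.
g = 0.8145 / 0.35 = 2.3271%.

Capital grew 2.33%.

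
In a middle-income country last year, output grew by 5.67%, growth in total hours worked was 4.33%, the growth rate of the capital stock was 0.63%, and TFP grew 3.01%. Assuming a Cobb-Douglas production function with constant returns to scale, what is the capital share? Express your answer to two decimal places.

gY = gA + α·gK + (1−α)·gL, so gY − gA − gL = α(gK − gL).
5.67 − 3.01 − 4.33 = α × (0.63 − 4.33).
-1.67 = -3.7 α, so α = 0.4514.

α = 0.45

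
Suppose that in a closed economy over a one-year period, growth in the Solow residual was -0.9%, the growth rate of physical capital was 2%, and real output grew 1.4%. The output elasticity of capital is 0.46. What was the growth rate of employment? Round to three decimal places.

Labor's share = 1 − 0.46 = 0.54.
gY = gA + 0.46×2 + 0.54×g.
0.54×g = 1.4 + 0.9 − 0.92 = 1.38.
g = 1.38 / 0.54 = 2.55556%.

2.556%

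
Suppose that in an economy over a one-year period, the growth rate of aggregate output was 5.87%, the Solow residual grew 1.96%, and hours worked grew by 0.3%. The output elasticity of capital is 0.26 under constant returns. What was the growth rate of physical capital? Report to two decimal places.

Labor's share = 1 − 0.26 = 0.74.
gY = gA + 0.74×0.3 + 0.26×g.
0.26×g = 5.87 − 1.96 − 0.222 = 3.688.
g = 3.688 / 0.26 = 14.1846%.

14.18%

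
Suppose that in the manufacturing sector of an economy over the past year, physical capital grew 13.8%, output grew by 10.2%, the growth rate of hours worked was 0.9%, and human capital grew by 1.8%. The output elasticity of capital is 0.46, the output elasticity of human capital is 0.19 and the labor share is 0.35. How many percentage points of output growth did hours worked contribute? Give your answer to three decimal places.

0.315

Labor's share = 1 − 0.46 − 0.19 = 0.35.
Contribution = share × growth = 0.35 × 0.9 = 0.315 pp.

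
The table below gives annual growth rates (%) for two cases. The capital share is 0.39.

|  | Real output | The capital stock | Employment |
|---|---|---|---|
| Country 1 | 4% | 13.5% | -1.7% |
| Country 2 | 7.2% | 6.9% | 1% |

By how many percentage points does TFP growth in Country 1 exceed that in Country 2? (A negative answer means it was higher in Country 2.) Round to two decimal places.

-4.13 percentage points

Labor's share = 1 − 0.39 = 0.61.
Country 1: TFP = 4 − 5.265 + 1.037 = -0.228%.
Country 2: TFP = 7.2 − 2.691 − 0.61 = 3.899%.
Difference = -0.228 − (3.899) = -4.127 pp.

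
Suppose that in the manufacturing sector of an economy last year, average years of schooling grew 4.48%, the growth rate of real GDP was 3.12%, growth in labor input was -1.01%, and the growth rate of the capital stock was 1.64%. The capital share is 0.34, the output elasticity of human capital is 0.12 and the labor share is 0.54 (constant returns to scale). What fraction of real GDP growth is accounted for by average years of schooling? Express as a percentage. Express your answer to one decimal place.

17.2%

Average years of schooling contributed 0.12 × 4.48 = 0.5376 pp.
Share of growth = 0.5376 / 3.12 × 100 = 17.231%.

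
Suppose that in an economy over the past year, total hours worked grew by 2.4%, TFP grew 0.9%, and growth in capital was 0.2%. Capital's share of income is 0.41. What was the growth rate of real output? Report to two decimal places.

Labor's share = 1 − 0.41 = 0.59.
Capital: 0.41 × 0.2 = 0.082 pp.
Total hours worked: 0.59 × 2.4 = 1.416 pp.
Output growth = 0.9 + 1.498 = 2.398%.

2.40%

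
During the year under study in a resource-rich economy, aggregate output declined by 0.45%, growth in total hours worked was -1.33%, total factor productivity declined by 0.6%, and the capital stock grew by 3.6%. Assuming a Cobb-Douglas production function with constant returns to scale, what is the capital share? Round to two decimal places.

The capital share is 0.30.

gY = gA + α·gK + (1−α)·gL, so gY − gA − gL = α(gK − gL).
-0.45 + 0.6 + 1.33 = α × (3.6 − (-1.33)).
1.48 = 4.93 α, so α = 0.3002.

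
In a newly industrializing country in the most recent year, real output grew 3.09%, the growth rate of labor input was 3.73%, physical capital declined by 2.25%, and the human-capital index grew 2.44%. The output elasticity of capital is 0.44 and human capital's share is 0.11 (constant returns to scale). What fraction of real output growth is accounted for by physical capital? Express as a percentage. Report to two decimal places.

Physical capital contributed 0.44 × (-2.25) = -0.99 pp.
Share of growth = -0.99 / 3.09 × 100 = -32.0388%.

-32.04%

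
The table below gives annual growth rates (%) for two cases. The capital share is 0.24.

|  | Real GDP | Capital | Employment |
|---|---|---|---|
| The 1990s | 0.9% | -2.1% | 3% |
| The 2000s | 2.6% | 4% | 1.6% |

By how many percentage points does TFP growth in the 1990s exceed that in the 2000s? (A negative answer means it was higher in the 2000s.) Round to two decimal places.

Labor's share = 1 − 0.24 = 0.76.
The 1990s: TFP = 0.9 + 0.504 − 2.28 = -0.876%.
The 2000s: TFP = 2.6 − 0.96 − 1.216 = 0.424%.
Difference = -0.876 − (0.424) = -1.3 pp.

-1.30 percentage points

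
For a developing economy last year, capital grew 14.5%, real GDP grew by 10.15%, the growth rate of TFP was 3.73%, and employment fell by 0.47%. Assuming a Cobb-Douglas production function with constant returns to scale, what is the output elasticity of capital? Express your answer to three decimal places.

0.460

gY = gA + α·gK + (1−α)·gL, so gY − gA − gL = α(gK − gL).
10.15 − 3.73 + 0.47 = α × (14.5 − (-0.47)).
6.89 = 14.97 α, so α = 0.46025.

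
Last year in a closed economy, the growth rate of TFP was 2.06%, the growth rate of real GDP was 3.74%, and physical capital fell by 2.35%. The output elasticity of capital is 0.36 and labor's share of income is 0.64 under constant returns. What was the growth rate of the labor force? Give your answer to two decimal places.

3.95%

Labor's share = 1 − 0.36 = 0.64.
gY = gA + 0.36×(-2.35) + 0.64×g.
0.64×g = 3.74 − 2.06 + 0.846 = 2.526.
g = 2.526 / 0.64 = 3.9469%.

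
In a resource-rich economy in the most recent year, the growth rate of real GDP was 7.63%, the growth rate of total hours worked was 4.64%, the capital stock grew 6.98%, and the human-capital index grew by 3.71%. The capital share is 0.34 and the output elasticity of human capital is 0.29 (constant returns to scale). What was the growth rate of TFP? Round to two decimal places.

2.46%

Labor's share = 1 − 0.34 − 0.29 = 0.37.
The capital stock: 0.34 × 6.98 = 2.3732 pp.
The human-capital index: 0.29 × 3.71 = 1.0759 pp.
Total hours worked: 0.37 × 4.64 = 1.7168 pp.
TFP growth = 7.63 − 5.1659 = 2.4641%.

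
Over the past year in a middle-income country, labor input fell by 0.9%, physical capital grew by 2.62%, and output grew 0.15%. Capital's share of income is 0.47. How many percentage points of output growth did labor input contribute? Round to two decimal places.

Labor's share = 1 − 0.47 = 0.53.
Contribution = share × growth = 0.53 × (-0.9) = -0.477 pp.

-0.48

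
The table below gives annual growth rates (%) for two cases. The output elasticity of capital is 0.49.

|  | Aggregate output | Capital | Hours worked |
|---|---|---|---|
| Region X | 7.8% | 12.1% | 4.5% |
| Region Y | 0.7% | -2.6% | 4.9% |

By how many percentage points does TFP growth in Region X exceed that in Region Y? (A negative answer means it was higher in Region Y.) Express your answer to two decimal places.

0.10 percentage points

Labor's share = 1 − 0.49 = 0.51.
Region X: TFP = 7.8 − 5.929 − 2.295 = -0.424%.
Region Y: TFP = 0.7 + 1.274 − 2.499 = -0.525%.
Difference = -0.424 − (-0.525) = 0.101 pp.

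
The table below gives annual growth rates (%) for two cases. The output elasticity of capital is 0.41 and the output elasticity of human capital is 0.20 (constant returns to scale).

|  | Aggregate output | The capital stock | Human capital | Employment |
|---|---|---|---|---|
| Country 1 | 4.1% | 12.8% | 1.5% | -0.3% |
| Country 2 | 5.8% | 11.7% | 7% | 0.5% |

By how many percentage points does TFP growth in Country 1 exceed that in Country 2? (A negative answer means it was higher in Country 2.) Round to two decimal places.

-0.74 percentage points

Labor's share = 1 − 0.41 − 0.2 = 0.39.
Country 1: TFP = 4.1 − 5.248 − 0.3 + 0.117 = -1.331%.
Country 2: TFP = 5.8 − 4.797 − 1.4 − 0.195 = -0.592%.
Difference = -1.331 − (-0.592) = -0.739 pp.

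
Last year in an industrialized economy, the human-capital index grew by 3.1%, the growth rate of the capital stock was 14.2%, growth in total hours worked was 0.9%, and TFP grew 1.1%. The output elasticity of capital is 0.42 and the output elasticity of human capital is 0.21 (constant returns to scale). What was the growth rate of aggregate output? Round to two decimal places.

Labor's share = 1 − 0.42 − 0.21 = 0.37.
The capital stock: 0.42 × 14.2 = 5.964 pp.
The human-capital index: 0.21 × 3.1 = 0.651 pp.
Total hours worked: 0.37 × 0.9 = 0.333 pp.
Output growth = 1.1 + 6.948 = 8.048%.

Aggregate output grew 8.05%.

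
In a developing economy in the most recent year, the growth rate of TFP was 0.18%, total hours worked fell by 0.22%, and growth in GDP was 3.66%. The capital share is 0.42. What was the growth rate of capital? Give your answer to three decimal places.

Labor's share = 1 − 0.42 = 0.58.
gY = gA + 0.58×(-0.22) + 0.42×g.
0.42×g = 3.66 − 0.18 + 0.1276 = 3.6076.
g = 3.6076 / 0.42 = 8.58952%.

Capital growth was 8.590%.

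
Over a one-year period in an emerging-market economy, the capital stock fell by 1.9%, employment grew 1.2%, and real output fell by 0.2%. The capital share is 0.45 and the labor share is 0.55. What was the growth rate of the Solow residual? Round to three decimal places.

-0.005%

Labor's share = 1 − 0.45 = 0.55.
The capital stock: 0.45 × (-1.9) = -0.855 pp.
Employment: 0.55 × 1.2 = 0.66 pp.
TFP growth = -0.2 + 0.195 = -0.005%.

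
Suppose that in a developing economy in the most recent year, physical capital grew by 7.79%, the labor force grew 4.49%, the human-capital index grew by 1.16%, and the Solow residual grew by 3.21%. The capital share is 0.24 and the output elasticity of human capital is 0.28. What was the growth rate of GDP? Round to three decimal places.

GDP grew 7.560%.

Labor's share = 1 − 0.24 − 0.28 = 0.48.
Physical capital: 0.24 × 7.79 = 1.8696 pp.
The human-capital index: 0.28 × 1.16 = 0.3248 pp.
The labor force: 0.48 × 4.49 = 2.1552 pp.
Output growth = 3.21 + 4.3496 = 7.5596%.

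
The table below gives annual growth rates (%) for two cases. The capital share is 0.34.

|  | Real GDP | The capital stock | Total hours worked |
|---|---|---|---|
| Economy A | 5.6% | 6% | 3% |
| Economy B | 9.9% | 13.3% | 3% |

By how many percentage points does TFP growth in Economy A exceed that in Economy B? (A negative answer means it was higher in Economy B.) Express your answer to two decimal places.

-1.82 percentage points

Labor's share = 1 − 0.34 = 0.66.
Economy A: TFP = 5.6 − 2.04 − 1.98 = 1.58%.
Economy B: TFP = 9.9 − 4.522 − 1.98 = 3.398%.
Difference = 1.58 − (3.398) = -1.818 pp.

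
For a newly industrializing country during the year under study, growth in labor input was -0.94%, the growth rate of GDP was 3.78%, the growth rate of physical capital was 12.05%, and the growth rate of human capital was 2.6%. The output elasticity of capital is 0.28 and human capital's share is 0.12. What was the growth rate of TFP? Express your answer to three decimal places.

0.658%

Labor's share = 1 − 0.28 − 0.12 = 0.6.
Physical capital: 0.28 × 12.05 = 3.374 pp.
Human capital: 0.12 × 2.6 = 0.312 pp.
Labor input: 0.6 × (-0.94) = -0.564 pp.
TFP growth = 3.78 − 3.122 = 0.658%.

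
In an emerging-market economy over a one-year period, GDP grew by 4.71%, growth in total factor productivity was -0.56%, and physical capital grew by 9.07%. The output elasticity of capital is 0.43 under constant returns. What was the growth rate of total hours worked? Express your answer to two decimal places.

Total hours worked growth was 2.40%.

Labor's share = 1 − 0.43 = 0.57.
gY = gA + 0.43×9.07 + 0.57×g.
0.57×g = 4.71 + 0.56 − 3.9001 = 1.3699.
g = 1.3699 / 0.57 = 2.4033%.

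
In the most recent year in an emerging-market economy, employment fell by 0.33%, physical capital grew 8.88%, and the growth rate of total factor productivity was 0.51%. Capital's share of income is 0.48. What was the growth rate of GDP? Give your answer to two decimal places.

Labor's share = 1 − 0.48 = 0.52.
Physical capital: 0.48 × 8.88 = 4.2624 pp.
Employment: 0.52 × (-0.33) = -0.1716 pp.
Output growth = 0.51 + 4.0908 = 4.6008%.

GDP grew 4.60%.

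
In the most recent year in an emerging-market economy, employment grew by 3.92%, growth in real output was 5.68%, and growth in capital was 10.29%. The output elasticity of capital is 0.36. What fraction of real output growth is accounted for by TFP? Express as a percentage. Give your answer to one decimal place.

Labor's share = 1 − 0.36 = 0.64.
Capital: 0.36 × 10.29 = 3.7044 pp.
Employment: 0.64 × 3.92 = 2.5088 pp.
TFP growth = 5.68 − 6.2132 = -0.5332%.
TFP share of growth = -0.5332 / 5.68 × 100 = -9.387%.

TFP accounted for -9.4% of growth.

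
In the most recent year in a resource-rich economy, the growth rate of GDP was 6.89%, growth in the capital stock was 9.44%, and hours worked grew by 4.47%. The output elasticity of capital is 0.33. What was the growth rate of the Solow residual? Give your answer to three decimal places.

0.780%

Labor's share = 1 − 0.33 = 0.67.
The capital stock: 0.33 × 9.44 = 3.1152 pp.
Hours worked: 0.67 × 4.47 = 2.9949 pp.
TFP growth = 6.89 − 6.1101 = 0.7799%.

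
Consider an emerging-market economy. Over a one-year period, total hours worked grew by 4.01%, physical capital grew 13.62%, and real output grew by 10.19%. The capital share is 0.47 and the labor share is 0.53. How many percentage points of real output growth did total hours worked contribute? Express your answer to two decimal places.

2.13 percentage points

Labor's share = 1 − 0.47 = 0.53.
Contribution = share × growth = 0.53 × 4.01 = 2.1253 pp.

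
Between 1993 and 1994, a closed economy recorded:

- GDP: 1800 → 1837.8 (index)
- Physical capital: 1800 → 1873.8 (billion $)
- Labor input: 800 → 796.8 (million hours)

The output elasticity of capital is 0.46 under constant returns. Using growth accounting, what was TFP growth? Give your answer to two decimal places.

0.43%

GDP growth = (1837.8 − 1800) / 1800 = 2.1%.
Physical capital growth = (1873.8 − 1800) / 1800 = 4.1%.
Labor input growth = (796.8 − 800) / 800 = -0.4%.
Labor's share = 1 − 0.46 = 0.54.
Physical capital: 0.46 × 4.1 = 1.886 pp.
Labor input: 0.54 × (-0.4) = -0.216 pp.
TFP growth = 2.1 − 1.67 = 0.43%.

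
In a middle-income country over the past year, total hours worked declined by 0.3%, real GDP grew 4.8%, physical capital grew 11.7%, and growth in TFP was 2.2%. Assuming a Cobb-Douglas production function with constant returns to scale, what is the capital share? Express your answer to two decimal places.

α = 0.24

gY = gA + α·gK + (1−α)·gL, so gY − gA − gL = α(gK − gL).
4.8 − 2.2 + 0.3 = α × (11.7 − (-0.3)).
2.9 = 12 α, so α = 0.2417.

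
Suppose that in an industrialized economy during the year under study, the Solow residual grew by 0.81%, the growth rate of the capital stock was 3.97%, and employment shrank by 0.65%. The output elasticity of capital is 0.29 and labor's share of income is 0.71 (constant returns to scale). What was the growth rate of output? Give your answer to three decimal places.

Labor's share = 1 − 0.29 = 0.71.
The capital stock: 0.29 × 3.97 = 1.1513 pp.
Employment: 0.71 × (-0.65) = -0.4615 pp.
Output growth = 0.81 + 0.6898 = 1.4998%.

1.500%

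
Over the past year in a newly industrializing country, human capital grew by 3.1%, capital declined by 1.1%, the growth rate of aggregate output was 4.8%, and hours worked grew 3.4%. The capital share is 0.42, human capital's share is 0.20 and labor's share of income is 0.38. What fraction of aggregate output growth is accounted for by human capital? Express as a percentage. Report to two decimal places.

12.92%

Human capital contributed 0.2 × 3.1 = 0.62 pp.
Share of growth = 0.62 / 4.8 × 100 = 12.9167%.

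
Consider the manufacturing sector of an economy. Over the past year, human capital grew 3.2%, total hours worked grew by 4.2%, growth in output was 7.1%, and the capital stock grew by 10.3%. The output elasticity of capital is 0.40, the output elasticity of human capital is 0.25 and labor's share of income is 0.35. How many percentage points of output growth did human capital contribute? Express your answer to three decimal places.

Contribution = share × growth = 0.25 × 3.2 = 0.8 pp.

0.800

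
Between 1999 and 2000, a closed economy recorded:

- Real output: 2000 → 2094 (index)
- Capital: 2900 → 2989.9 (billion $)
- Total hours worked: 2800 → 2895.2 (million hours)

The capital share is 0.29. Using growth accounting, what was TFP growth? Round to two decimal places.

1.39%

Real output growth = (2094 − 2000) / 2000 = 4.7%.
Capital growth = (2989.9 − 2900) / 2900 = 3.1%.
Total hours worked growth = (2895.2 − 2800) / 2800 = 3.4%.
Labor's share = 1 − 0.29 = 0.71.
Capital: 0.29 × 3.1 = 0.899 pp.
Total hours worked: 0.71 × 3.4 = 2.414 pp.
TFP growth = 4.7 − 3.313 = 1.387%.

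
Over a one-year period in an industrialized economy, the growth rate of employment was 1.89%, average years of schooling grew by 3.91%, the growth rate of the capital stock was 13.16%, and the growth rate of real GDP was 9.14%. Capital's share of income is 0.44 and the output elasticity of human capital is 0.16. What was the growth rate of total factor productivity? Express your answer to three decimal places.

Total factor productivity grew 1.968%.

Labor's share = 1 − 0.44 − 0.16 = 0.4.
The capital stock: 0.44 × 13.16 = 5.7904 pp.
Average years of schooling: 0.16 × 3.91 = 0.6256 pp.
Employment: 0.4 × 1.89 = 0.756 pp.
TFP growth = 9.14 − 7.172 = 1.968%.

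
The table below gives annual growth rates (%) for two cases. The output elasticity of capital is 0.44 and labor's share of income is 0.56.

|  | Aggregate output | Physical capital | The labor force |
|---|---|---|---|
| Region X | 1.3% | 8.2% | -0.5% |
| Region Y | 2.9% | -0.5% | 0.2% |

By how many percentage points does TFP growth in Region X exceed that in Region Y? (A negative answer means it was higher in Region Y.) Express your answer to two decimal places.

Labor's share = 1 − 0.44 = 0.56.
Region X: TFP = 1.3 − 3.608 + 0.28 = -2.028%.
Region Y: TFP = 2.9 + 0.22 − 0.112 = 3.008%.
Difference = -2.028 − (3.008) = -5.036 pp.

-5.04 percentage points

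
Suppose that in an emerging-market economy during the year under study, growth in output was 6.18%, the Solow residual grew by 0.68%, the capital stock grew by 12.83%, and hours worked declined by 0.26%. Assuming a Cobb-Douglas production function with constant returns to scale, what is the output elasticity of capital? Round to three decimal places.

The output elasticity of capital is 0.440.

gY = gA + α·gK + (1−α)·gL, so gY − gA − gL = α(gK − gL).
6.18 − 0.68 + 0.26 = α × (12.83 − (-0.26)).
5.76 = 13.09 α, so α = 0.44003.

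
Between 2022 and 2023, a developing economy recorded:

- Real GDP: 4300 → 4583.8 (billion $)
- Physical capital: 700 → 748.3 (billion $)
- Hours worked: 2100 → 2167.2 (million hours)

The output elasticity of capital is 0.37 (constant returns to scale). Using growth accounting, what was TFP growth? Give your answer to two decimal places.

2.03%

Real GDP growth = (4583.8 − 4300) / 4300 = 6.6%.
Physical capital growth = (748.3 − 700) / 700 = 6.9%.
Hours worked growth = (2167.2 − 2100) / 2100 = 3.2%.
Labor's share = 1 − 0.37 = 0.63.
Physical capital: 0.37 × 6.9 = 2.553 pp.
Hours worked: 0.63 × 3.2 = 2.016 pp.
TFP growth = 6.6 − 4.569 = 2.031%.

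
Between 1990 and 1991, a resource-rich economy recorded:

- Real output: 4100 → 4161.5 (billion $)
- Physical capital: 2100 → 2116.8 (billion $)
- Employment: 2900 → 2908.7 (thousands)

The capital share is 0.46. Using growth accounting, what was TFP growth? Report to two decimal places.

Real output growth = (4161.5 − 4100) / 4100 = 1.5%.
Physical capital growth = (2116.8 − 2100) / 2100 = 0.8%.
Employment growth = (2908.7 − 2900) / 2900 = 0.3%.
Labor's share = 1 − 0.46 = 0.54.
Physical capital: 0.46 × 0.8 = 0.368 pp.
Employment: 0.54 × 0.3 = 0.162 pp.
TFP growth = 1.5 − 0.53 = 0.97%.

TFP grew 0.97%.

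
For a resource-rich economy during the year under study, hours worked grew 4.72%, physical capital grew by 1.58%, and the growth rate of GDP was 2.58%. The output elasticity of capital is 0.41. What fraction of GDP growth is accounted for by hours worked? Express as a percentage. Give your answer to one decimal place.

Labor's share = 1 − 0.41 = 0.59.
Hours worked contributed 0.59 × 4.72 = 2.7848 pp.
Share of growth = 2.7848 / 2.58 × 100 = 107.938%.

107.9%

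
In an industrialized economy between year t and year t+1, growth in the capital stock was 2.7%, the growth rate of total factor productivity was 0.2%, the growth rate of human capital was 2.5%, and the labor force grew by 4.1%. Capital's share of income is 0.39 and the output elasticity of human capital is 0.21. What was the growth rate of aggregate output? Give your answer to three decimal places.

3.418%

Labor's share = 1 − 0.39 − 0.21 = 0.4.
The capital stock: 0.39 × 2.7 = 1.053 pp.
Human capital: 0.21 × 2.5 = 0.525 pp.
The labor force: 0.4 × 4.1 = 1.64 pp.
Output growth = 0.2 + 3.218 = 3.418%.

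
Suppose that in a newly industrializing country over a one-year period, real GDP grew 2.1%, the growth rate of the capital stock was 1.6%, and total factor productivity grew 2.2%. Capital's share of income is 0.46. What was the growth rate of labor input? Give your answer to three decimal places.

-1.548%

Labor's share = 1 − 0.46 = 0.54.
gY = gA + 0.46×1.6 + 0.54×g.
0.54×g = 2.1 − 2.2 − 0.736 = -0.836.
g = -0.836 / 0.54 = -1.54815%.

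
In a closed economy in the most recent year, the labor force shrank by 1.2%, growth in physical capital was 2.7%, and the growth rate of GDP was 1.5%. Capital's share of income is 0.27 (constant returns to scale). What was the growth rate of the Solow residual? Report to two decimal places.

1.65%

Labor's share = 1 − 0.27 = 0.73.
Physical capital: 0.27 × 2.7 = 0.729 pp.
The labor force: 0.73 × (-1.2) = -0.876 pp.
TFP growth = 1.5 + 0.147 = 1.647%.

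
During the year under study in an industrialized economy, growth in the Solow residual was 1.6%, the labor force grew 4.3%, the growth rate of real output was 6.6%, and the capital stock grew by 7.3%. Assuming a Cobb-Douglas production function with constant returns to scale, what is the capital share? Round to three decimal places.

gY = gA + α·gK + (1−α)·gL, so gY − gA − gL = α(gK − gL).
6.6 − 1.6 − 4.3 = α × (7.3 − 4.3).
0.7 = 3 α, so α = 0.23333.

0.233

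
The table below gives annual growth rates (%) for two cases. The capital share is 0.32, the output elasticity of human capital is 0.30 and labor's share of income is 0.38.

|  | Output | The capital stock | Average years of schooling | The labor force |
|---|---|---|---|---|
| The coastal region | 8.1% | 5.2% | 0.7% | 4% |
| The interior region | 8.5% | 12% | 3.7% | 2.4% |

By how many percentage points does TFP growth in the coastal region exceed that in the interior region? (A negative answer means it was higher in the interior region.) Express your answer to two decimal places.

Labor's share = 1 − 0.32 − 0.3 = 0.38.
The coastal region: TFP = 8.1 − 1.664 − 0.21 − 1.52 = 4.706%.
The interior region: TFP = 8.5 − 3.84 − 1.11 − 0.912 = 2.638%.
Difference = 4.706 − (2.638) = 2.068 pp.

2.07 percentage points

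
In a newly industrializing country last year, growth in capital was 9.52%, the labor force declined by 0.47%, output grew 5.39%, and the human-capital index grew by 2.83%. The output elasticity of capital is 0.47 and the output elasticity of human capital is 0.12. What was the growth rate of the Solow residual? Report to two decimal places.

0.77%

Labor's share = 1 − 0.47 − 0.12 = 0.41.
Capital: 0.47 × 9.52 = 4.4744 pp.
The human-capital index: 0.12 × 2.83 = 0.3396 pp.
The labor force: 0.41 × (-0.47) = -0.1927 pp.
TFP growth = 5.39 − 4.6213 = 0.7687%.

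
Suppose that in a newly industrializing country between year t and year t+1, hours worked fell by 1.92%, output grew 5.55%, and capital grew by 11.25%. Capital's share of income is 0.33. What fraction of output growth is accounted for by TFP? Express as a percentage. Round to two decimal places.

Labor's share = 1 − 0.33 = 0.67.
Capital: 0.33 × 11.25 = 3.7125 pp.
Hours worked: 0.67 × (-1.92) = -1.2864 pp.
TFP growth = 5.55 − 2.4261 = 3.1239%.
TFP share of growth = 3.1239 / 5.55 × 100 = 56.2865%.

TFP accounted for 56.29% of growth.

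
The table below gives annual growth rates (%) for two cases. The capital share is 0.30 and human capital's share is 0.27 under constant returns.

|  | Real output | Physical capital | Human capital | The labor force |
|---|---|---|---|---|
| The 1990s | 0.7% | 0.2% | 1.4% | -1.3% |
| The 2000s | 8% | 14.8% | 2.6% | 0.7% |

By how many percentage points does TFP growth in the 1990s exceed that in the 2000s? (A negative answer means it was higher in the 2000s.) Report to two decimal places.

-1.74 percentage points

Labor's share = 1 − 0.3 − 0.27 = 0.43.
The 1990s: TFP = 0.7 − 0.06 − 0.378 + 0.559 = 0.821%.
The 2000s: TFP = 8 − 4.44 − 0.702 − 0.301 = 2.557%.
Difference = 0.821 − (2.557) = -1.736 pp.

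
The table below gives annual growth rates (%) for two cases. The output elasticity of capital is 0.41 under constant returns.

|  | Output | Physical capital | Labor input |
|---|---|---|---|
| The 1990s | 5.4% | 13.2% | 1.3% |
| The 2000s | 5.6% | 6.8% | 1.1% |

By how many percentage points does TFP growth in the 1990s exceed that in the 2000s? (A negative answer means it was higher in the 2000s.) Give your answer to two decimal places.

-2.94 percentage points

Labor's share = 1 − 0.41 = 0.59.
The 1990s: TFP = 5.4 − 5.412 − 0.767 = -0.779%.
The 2000s: TFP = 5.6 − 2.788 − 0.649 = 2.163%.
Difference = -0.779 − (2.163) = -2.942 pp.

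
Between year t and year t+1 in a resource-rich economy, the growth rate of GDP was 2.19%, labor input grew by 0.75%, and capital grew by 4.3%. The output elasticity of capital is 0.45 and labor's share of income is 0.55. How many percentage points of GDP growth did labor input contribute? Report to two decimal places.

Labor's share = 1 − 0.45 = 0.55.
Contribution = share × growth = 0.55 × 0.75 = 0.4125 pp.

0.41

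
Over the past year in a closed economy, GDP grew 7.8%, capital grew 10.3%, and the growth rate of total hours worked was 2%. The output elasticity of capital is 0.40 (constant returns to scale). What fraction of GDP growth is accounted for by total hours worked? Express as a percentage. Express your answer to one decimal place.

Labor's share = 1 − 0.4 = 0.6.
Total hours worked contributed 0.6 × 2 = 1.2 pp.
Share of growth = 1.2 / 7.8 × 100 = 15.385%.

15.4%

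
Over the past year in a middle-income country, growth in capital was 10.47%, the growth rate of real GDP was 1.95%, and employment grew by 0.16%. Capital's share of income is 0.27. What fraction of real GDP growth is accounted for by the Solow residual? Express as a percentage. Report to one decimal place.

Labor's share = 1 − 0.27 = 0.73.
Capital: 0.27 × 10.47 = 2.8269 pp.
Employment: 0.73 × 0.16 = 0.1168 pp.
TFP growth = 1.95 − 2.9437 = -0.9937%.
TFP share of growth = -0.9937 / 1.95 × 100 = -50.959%.

-51.0%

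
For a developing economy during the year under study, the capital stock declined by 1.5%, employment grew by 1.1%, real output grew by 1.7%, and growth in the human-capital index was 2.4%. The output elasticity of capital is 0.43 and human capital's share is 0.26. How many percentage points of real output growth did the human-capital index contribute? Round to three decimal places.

Contribution = share × growth = 0.26 × 2.4 = 0.624 pp.

0.624 percentage points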